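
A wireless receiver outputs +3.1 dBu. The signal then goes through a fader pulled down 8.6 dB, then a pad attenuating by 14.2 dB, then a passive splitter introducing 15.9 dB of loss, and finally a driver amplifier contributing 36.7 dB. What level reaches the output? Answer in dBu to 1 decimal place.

+1.1 dBu

Cascaded gains and losses add directly in dB.
+3.1 − 8.6 − 14.2 − 15.9 + 36.7 = +1.1 dBu.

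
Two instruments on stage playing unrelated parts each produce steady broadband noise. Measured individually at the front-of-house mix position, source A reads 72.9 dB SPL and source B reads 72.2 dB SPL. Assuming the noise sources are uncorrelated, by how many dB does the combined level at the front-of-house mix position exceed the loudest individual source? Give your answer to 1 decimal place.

2.7 dB

Uncorrelated sources add in intensity (power), not in dB.
L_total = 10·log₁₀(10^(72.9/10) + 10^(72.2/10)) = 75.57 dB SPL.
Excess over the loudest (72.9 dB): 75.57 − 72.9 = 2.7 dB.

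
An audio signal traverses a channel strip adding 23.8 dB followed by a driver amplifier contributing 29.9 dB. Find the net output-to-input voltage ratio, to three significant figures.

484

Net gain = 23.8 + 29.9 = 53.7 dB.
Voltage ratio = 10^(53.7/20) = 484.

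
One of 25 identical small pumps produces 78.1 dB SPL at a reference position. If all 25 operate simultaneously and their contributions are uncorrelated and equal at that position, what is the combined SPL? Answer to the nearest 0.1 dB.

92.1 dB SPL

25 equal incoherent sources raise the level by 10·log₁₀(25) = 13.98 dB.
L_total = 78.1 + 13.98 = 92.1 dB SPL.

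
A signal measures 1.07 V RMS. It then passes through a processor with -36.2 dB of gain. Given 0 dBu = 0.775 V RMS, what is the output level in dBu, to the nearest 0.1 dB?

-33.4 dBu

Input level: 20·log₁₀(1.07/0.775) = 2.80 dBu.
Output: 2.80 − 36.2 = -33.4 dBu.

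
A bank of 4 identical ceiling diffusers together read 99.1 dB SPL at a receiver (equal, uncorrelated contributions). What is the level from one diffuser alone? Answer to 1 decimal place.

4 equal incoherent sources add 10·log₁₀(4) = 6.02 dB over one source.
L_one = 99.1 − 6.02 = 93.1 dB SPL.

93.1 dB SPL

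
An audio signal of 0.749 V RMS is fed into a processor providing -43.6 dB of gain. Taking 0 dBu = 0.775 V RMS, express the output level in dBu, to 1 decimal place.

Input level: 20·log₁₀(0.749/0.775) = -0.30 dBu.
Output: -0.30 − 43.6 = -43.9 dBu.

-43.9 dBu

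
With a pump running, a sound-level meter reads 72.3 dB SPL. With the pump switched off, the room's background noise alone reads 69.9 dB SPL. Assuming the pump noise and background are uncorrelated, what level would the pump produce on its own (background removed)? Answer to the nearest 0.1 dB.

Subtract intensities: L_src = 10·log₁₀(10^(L_total/10) − 10^(L_bg/10)).
L_src = 10·log₁₀(10^(72.3/10) − 10^(69.9/10)) = 10·log₁₀(7210000) = 68.6 dB SPL.

68.6 dB SPL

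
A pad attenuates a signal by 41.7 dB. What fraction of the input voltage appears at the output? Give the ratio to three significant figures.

0.00822

Voltage ratio = 10^(dB/20).
10^(-41.7/20) = 10^(-2.085) = 0.00822.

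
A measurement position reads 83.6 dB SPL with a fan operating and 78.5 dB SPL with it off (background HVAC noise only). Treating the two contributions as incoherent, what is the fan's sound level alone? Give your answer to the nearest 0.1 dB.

82.0 dB SPL

Remove the background by subtracting linear intensities:
L_src = 10·log₁₀(10^(83.6/10) − 10^(78.5/10)) = 10·log₁₀(158300000) = 82.0 dB SPL.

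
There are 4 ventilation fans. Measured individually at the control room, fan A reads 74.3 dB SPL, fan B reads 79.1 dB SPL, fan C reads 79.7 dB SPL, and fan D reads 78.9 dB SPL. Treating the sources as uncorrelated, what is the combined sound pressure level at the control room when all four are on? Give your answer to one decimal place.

84.5 dB SPL

Incoherent sources sum as intensities:
L_total = 10·log₁₀(10^(74.3/10) + 10^(79.1/10) + 10^(79.7/10) + 10^(78.9/10)) = 10·log₁₀(279100000) = 84.5 dB SPL.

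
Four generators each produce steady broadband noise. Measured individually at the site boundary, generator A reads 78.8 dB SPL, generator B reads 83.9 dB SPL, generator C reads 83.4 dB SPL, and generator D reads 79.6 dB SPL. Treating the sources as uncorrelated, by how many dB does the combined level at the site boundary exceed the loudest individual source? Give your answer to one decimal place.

Incoherent sources sum as intensities:
L_total = 10·log₁₀(10^(78.8/10) + 10^(83.9/10) + 10^(83.4/10) + 10^(79.6/10)) = 88.00 dB SPL.
Excess over the loudest (83.9 dB): 88.00 − 83.9 = 4.1 dB.

4.1 dB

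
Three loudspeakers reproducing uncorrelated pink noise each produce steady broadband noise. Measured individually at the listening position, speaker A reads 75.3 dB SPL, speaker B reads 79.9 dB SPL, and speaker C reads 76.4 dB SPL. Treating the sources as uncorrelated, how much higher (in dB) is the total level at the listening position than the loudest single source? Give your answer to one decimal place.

2.5 dB

Add the sources as powers (linear), then convert back to dB:
L_total = 10·log₁₀(10^(75.3/10) + 10^(79.9/10) + 10^(76.4/10)) = 82.44 dB SPL.
Excess over the loudest (79.9 dB): 82.44 − 79.9 = 2.5 dB.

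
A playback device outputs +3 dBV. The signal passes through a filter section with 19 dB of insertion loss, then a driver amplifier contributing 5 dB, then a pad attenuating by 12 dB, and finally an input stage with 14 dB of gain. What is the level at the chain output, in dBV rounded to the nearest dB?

-9 dBV

Cascaded gains and losses add directly in dB.
+3 − 19 + 5 − 12 + 14 = -9 dBV.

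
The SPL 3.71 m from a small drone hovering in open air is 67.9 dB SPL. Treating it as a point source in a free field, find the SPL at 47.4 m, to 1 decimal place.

45.8 dB SPL

For a point source in a free field, ΔL = −20·log₁₀(d₂/d₁).
ΔL = −20·log₁₀(47.4/3.71) = -22.13 dB, so L₂ = 67.9 + (-22.13) = 45.8 dB SPL.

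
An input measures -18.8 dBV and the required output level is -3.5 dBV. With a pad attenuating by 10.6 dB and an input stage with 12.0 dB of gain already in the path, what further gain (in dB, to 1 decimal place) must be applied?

13.9 dB

The required make-up gain is the shortfall in the dB sum.
G = -3.5 − (-18.8) + 10.6 − 12.0 = 13.9 dB.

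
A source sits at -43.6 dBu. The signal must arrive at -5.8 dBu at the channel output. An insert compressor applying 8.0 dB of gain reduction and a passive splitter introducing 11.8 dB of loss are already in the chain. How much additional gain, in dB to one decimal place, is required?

The required make-up gain is the shortfall in the dB sum.
G = -5.8 − (-43.6) + 8.0 + 11.8 = 57.6 dB.

57.6 dB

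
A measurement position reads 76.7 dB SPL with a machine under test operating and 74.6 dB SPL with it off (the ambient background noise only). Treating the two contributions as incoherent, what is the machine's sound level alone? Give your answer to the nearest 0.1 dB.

Subtract intensities: L_src = 10·log₁₀(10^(L_total/10) − 10^(L_bg/10)).
L_src = 10·log₁₀(10^(76.7/10) − 10^(74.6/10)) = 10·log₁₀(17930000) = 72.5 dB SPL.

72.5 dB SPL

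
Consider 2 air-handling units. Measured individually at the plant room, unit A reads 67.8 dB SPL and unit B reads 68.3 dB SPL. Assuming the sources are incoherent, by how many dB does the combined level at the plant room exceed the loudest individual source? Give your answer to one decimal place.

2.8 dB

Uncorrelated sources add in intensity (power), not in dB.
L_total = 10·log₁₀(10^(67.8/10) + 10^(68.3/10)) = 71.07 dB SPL.
Excess over the loudest (68.3 dB): 71.07 − 68.3 = 2.8 dB.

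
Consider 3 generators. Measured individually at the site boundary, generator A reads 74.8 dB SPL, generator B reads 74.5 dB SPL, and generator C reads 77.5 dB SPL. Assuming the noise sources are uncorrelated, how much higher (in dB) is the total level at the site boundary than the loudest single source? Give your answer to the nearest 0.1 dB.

3.1 dB

Incoherent sources sum as intensities:
L_total = 10·log₁₀(10^(74.8/10) + 10^(74.5/10) + 10^(77.5/10)) = 80.59 dB SPL.
Excess over the loudest (77.5 dB): 80.59 − 77.5 = 3.1 dB.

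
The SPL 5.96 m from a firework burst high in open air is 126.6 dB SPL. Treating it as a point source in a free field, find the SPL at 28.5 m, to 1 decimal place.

113.0 dB SPL

Free-field point source: level drops by 20·log₁₀ of the distance ratio.
ΔL = −20·log₁₀(28.5/5.96) = -13.59 dB, so L₂ = 126.6 + (-13.59) = 113.0 dB SPL.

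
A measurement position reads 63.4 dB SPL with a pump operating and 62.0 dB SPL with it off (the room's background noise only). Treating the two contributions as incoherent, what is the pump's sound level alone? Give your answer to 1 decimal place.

Background correction is a power subtraction:
L_src = 10·log₁₀(10^(63.4/10) − 10^(62.0/10)) = 10·log₁₀(602900) = 57.8 dB SPL.

57.8 dB SPL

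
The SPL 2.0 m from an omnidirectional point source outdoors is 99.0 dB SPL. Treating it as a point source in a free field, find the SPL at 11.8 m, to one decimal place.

83.6 dB SPL

Free-field point source: level drops by 20·log₁₀ of the distance ratio.
ΔL = −20·log₁₀(11.8/2.0) = -15.42 dB, so L₂ = 99.0 + (-15.42) = 83.6 dB SPL.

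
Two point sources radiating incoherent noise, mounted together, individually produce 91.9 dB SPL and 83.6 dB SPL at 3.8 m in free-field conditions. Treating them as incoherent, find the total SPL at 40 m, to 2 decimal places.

Combined at 3.8 m: 10·log₁₀(10^(91.9/10)+10^(83.6/10)) = 92.499 dB SPL.
Then apply −20·log₁₀(40/3.8) = -20.446 dB → 72.05 dB SPL.

72.05 dB SPL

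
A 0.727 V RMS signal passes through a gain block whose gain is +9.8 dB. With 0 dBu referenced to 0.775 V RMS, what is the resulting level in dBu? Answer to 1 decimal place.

+9.2 dBu

Input level: 20·log₁₀(0.727/0.775) = -0.56 dBu.
Output: -0.56 + 9.8 = +9.2 dBu.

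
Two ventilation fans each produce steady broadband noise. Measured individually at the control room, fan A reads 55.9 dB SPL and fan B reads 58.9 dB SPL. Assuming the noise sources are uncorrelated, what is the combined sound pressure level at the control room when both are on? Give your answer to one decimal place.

Add the sources as powers (linear), then convert back to dB:
L_total = 10·log₁₀(10^(55.9/10) + 10^(58.9/10)) = 10·log₁₀(1165000) = 60.7 dB SPL.

60.7 dB SPL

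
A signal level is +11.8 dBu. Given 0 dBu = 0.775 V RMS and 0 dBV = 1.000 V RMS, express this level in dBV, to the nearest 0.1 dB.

+9.6 dBV

The offset between the scales is 20·log₁₀(0.775/1.000) = −2.214 dB.
So dBV = +11.8 − 2.214 = +9.6 dBV.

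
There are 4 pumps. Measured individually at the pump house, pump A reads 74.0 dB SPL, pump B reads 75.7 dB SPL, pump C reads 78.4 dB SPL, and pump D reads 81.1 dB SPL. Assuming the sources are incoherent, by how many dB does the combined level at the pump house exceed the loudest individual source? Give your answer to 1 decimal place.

3.1 dB

Incoherent sources sum as intensities:
L_total = 10·log₁₀(10^(74.0/10) + 10^(75.7/10) + 10^(78.4/10) + 10^(81.1/10)) = 84.15 dB SPL.
Excess over the loudest (81.1 dB): 84.15 − 81.1 = 3.1 dB.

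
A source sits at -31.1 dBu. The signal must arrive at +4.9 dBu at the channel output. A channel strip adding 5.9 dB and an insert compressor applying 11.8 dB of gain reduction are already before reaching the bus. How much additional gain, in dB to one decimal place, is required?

41.9 dB

The required make-up gain is the shortfall in the dB sum.
G = +4.9 − (-31.1) − 5.9 + 11.8 = 41.9 dB.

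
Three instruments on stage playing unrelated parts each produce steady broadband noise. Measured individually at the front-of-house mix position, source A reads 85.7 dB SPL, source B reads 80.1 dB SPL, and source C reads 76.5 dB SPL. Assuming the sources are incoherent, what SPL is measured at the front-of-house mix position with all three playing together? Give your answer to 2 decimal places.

87.15 dB SPL

Add the sources as powers (linear), then convert back to dB:
L_total = 10·log₁₀(10^(85.7/10) + 10^(80.1/10) + 10^(76.5/10)) = 10·log₁₀(518500000) = 87.15 dB SPL.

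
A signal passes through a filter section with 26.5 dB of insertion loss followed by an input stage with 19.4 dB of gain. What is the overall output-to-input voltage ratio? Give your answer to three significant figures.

Net gain = (−26.5) + 19.4 = -7.1 dB.
Voltage ratio = 10^(-7.1/20) = 0.442.

0.442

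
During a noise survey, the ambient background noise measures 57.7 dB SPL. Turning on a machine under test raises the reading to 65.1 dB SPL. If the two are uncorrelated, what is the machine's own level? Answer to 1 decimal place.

Background correction is a power subtraction:
L_src = 10·log₁₀(10^(65.1/10) − 10^(57.7/10)) = 10·log₁₀(2647000) = 64.2 dB SPL.

64.2 dB SPL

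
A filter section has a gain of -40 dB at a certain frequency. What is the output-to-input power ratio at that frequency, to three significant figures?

0.000100

Power ratio = 10^(dB/10).
10^(-40/10) = 10^(-4.000) = 0.000100.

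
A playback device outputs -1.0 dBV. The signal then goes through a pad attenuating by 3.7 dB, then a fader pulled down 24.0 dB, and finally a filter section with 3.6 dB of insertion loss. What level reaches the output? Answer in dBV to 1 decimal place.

-32.3 dBV

In dB, series stages simply add:
-1.0 − 3.7 − 24.0 − 3.6 = -32.3 dBV.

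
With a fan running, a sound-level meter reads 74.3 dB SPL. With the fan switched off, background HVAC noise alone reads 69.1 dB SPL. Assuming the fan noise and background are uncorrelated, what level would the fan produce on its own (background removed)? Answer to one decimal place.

72.7 dB SPL

Remove the background by subtracting linear intensities:
L_src = 10·log₁₀(10^(74.3/10) − 10^(69.1/10)) = 10·log₁₀(18790000) = 72.7 dB SPL.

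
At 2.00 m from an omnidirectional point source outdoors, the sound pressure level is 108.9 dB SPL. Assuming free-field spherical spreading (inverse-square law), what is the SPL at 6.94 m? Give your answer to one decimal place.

Inverse-square spreading gives ΔL = −20·log₁₀(d₂/d₁).
ΔL = −20·log₁₀(6.94/2.00) = -10.81 dB, so L₂ = 108.9 + (-10.81) = 98.1 dB SPL.

98.1 dB SPL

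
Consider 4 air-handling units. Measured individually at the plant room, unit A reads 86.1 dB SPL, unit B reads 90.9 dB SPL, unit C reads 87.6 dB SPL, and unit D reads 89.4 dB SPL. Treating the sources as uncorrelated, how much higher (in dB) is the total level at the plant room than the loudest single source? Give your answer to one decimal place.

4.0 dB

Uncorrelated sources add in intensity (power), not in dB.
L_total = 10·log₁₀(10^(86.1/10) + 10^(90.9/10) + 10^(87.6/10) + 10^(89.4/10)) = 94.89 dB SPL.
Excess over the loudest (90.9 dB): 94.89 − 90.9 = 4.0 dB.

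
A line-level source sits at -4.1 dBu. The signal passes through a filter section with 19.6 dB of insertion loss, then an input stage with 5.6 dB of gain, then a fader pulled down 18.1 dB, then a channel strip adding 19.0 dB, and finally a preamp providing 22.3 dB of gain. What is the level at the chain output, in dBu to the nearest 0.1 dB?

In dB, series stages simply add:
-4.1 − 19.6 + 5.6 − 18.1 + 19.0 + 22.3 = +5.1 dBu.

+5.1 dBu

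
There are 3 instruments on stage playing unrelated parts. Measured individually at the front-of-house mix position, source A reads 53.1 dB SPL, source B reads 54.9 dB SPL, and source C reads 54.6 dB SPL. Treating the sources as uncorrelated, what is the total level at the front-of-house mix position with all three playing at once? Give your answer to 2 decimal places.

Uncorrelated sources add in intensity (power), not in dB.
L_total = 10·log₁₀(10^(53.1/10) + 10^(54.9/10) + 10^(54.6/10)) = 10·log₁₀(801600) = 59.04 dB SPL.

59.04 dB SPL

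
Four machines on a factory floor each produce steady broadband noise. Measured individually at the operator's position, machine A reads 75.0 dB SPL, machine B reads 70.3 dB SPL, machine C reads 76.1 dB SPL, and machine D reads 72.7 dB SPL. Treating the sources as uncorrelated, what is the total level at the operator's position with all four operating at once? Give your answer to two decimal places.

Add the sources as powers (linear), then convert back to dB:
L_total = 10·log₁₀(10^(75.0/10) + 10^(70.3/10) + 10^(76.1/10) + 10^(72.7/10)) = 10·log₁₀(101700000) = 80.07 dB SPL.

80.07 dB SPL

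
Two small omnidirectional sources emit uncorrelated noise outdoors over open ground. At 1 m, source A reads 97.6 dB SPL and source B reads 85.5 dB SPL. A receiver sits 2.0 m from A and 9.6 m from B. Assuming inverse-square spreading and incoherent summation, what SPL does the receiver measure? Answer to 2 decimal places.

At the listener: L_A = 97.6 − 20·log₁₀(2.0) = 91.579 dB; L_B = 85.5 − 20·log₁₀(9.6) = 65.855 dB.
Combined: 10·log₁₀(10^(91.579/10)+10^(65.855/10)) = 91.59 dB SPL.

91.59 dB SPL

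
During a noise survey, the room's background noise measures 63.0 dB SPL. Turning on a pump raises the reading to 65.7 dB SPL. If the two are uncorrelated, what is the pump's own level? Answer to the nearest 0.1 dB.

62.4 dB SPL

Subtract intensities: L_src = 10·log₁₀(10^(L_total/10) − 10^(L_bg/10)).
L_src = 10·log₁₀(10^(65.7/10) − 10^(63.0/10)) = 10·log₁₀(1720000) = 62.4 dB SPL.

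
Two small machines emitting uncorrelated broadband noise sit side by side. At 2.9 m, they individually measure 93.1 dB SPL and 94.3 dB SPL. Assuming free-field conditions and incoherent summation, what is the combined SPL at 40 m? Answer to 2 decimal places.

73.96 dB SPL

Combined at 2.9 m: 10·log₁₀(10^(93.1/10)+10^(94.3/10)) = 96.752 dB SPL.
Then apply −20·log₁₀(40/2.9) = -22.793 dB → 73.96 dB SPL.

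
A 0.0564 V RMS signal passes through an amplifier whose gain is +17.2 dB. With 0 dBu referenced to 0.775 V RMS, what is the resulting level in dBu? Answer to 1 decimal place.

-5.6 dBu

Input level: 20·log₁₀(0.0564/0.775) = -22.76 dBu.
Output: -22.76 + 17.2 = -5.6 dBu.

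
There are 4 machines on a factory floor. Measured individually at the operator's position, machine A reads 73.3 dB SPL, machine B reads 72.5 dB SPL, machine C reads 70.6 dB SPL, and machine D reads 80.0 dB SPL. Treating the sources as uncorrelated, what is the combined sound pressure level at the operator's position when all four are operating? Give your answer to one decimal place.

81.8 dB SPL

Incoherent sources sum as intensities:
L_total = 10·log₁₀(10^(73.3/10) + 10^(72.5/10) + 10^(70.6/10) + 10^(80.0/10)) = 10·log₁₀(150600000) = 81.8 dB SPL.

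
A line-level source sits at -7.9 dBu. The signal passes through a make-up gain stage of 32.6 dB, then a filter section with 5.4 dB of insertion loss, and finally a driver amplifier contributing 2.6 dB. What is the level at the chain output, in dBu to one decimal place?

+21.9 dBu

Gain stages sum in dB:
-7.9 + 32.6 − 5.4 + 2.6 = +21.9 dBu.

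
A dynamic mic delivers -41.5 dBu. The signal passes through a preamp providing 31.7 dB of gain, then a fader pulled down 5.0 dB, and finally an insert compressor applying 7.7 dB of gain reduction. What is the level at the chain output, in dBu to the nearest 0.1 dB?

-22.5 dBu

In dB, series stages simply add:
-41.5 + 31.7 − 5.0 − 7.7 = -22.5 dBu.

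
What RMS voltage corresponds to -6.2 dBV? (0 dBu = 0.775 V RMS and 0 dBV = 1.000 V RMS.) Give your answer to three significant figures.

0.490 V

V = 1.000 V × 10^(-6.2/20).
= 1.000 × 0.4898 = 0.490 V.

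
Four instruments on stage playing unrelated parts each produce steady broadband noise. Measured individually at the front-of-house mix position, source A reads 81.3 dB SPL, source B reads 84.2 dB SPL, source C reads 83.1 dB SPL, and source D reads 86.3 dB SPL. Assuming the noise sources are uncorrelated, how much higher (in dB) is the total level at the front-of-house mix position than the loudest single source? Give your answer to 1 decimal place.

3.8 dB

Add the sources as powers (linear), then convert back to dB:
L_total = 10·log₁₀(10^(81.3/10) + 10^(84.2/10) + 10^(83.1/10) + 10^(86.3/10)) = 90.12 dB SPL.
Excess over the loudest (86.3 dB): 90.12 − 86.3 = 3.8 dB.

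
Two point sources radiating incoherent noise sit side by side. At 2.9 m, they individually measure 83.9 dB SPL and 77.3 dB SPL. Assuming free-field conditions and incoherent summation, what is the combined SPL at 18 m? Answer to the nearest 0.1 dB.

68.9 dB SPL

Combined at 2.9 m: 10·log₁₀(10^(83.9/10)+10^(77.3/10)) = 84.76 dB SPL.
Then apply −20·log₁₀(18/2.9) = -15.86 dB → 68.9 dB SPL.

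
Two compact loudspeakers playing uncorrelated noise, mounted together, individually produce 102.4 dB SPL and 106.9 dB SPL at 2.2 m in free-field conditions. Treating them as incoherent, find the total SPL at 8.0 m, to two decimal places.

97.01 dB SPL

Combined at 2.2 m: 10·log₁₀(10^(102.4/10)+10^(106.9/10)) = 108.219 dB SPL.
Then apply −20·log₁₀(8.0/2.2) = -11.213 dB → 97.01 dB SPL.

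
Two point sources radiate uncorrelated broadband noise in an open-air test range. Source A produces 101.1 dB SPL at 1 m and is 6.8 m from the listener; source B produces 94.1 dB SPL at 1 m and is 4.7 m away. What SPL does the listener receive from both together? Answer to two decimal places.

85.97 dB SPL

At the listener: L_A = 101.1 − 20·log₁₀(6.8) = 84.450 dB; L_B = 94.1 − 20·log₁₀(4.7) = 80.658 dB.
Combined: 10·log₁₀(10^(84.450/10)+10^(80.658/10)) = 85.97 dB SPL.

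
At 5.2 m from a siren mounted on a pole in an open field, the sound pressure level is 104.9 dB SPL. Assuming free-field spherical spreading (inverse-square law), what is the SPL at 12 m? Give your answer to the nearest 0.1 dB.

97.6 dB SPL

Inverse-square spreading gives ΔL = −20·log₁₀(d₂/d₁).
ΔL = −20·log₁₀(12/5.2) = -7.26 dB, so L₂ = 104.9 + (-7.26) = 97.6 dB SPL.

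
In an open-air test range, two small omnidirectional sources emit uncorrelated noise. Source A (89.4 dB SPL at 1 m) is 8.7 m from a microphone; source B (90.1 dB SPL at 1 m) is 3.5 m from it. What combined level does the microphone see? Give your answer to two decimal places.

79.78 dB SPL

At the listener: L_A = 89.4 − 20·log₁₀(8.7) = 70.610 dB; L_B = 90.1 − 20·log₁₀(3.5) = 79.219 dB.
Combined: 10·log₁₀(10^(70.610/10)+10^(79.219/10)) = 79.78 dB SPL.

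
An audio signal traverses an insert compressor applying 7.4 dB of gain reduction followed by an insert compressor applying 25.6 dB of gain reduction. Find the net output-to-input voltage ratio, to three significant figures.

0.0224

Net gain = (−7.4) + (−25.6) = -33.0 dB.
Voltage ratio = 10^(-33.0/20) = 0.0224.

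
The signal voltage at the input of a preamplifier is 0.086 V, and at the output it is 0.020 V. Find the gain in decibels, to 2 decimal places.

Voltage ratio → dB uses the 20·log₁₀ form:
20·log₁₀(0.020/0.086) = 20·log₁₀(0.2326) = -12.67 dB.

-12.67 dB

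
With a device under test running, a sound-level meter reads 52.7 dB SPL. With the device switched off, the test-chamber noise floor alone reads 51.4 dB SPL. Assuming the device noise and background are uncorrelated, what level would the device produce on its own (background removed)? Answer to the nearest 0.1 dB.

Remove the background by subtracting linear intensities:
L_src = 10·log₁₀(10^(52.7/10) − 10^(51.4/10)) = 10·log₁₀(48170) = 46.8 dB SPL.

46.8 dB SPL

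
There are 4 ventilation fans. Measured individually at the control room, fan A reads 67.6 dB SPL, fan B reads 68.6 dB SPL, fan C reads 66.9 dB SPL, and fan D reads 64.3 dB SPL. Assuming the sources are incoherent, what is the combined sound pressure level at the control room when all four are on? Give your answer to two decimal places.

Add the sources as powers (linear), then convert back to dB:
L_total = 10·log₁₀(10^(67.6/10) + 10^(68.6/10) + 10^(66.9/10) + 10^(64.3/10)) = 10·log₁₀(20590000) = 73.14 dB SPL.

73.14 dB SPL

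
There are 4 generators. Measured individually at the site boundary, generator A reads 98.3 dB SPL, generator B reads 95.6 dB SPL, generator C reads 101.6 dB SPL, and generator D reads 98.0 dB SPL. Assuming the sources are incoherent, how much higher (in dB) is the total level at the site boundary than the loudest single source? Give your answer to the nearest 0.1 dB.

Add the sources as powers (linear), then convert back to dB:
L_total = 10·log₁₀(10^(98.3/10) + 10^(95.6/10) + 10^(101.6/10) + 10^(98.0/10)) = 104.94 dB SPL.
Excess over the loudest (101.6 dB): 104.94 − 101.6 = 3.3 dB.

3.3 dB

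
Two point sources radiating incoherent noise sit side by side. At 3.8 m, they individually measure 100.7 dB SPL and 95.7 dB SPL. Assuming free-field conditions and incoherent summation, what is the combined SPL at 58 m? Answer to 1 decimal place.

Combined at 3.8 m: 10·log₁₀(10^(100.7/10)+10^(95.7/10)) = 101.89 dB SPL.
Then apply −20·log₁₀(58/3.8) = -23.67 dB → 78.2 dB SPL.

78.2 dB SPL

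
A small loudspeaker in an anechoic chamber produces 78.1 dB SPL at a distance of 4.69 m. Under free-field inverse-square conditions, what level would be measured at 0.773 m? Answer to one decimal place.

93.8 dB SPL

For a point source in a free field, ΔL = −20·log₁₀(d₂/d₁).
ΔL = −20·log₁₀(0.773/4.69) = 15.66 dB, so L₂ = 78.1 + (15.66) = 93.8 dB SPL.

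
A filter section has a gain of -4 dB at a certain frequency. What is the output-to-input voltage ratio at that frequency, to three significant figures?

0.631

Voltage ratio = 10^(dB/20).
10^(-4/20) = 10^(-0.2000) = 0.631.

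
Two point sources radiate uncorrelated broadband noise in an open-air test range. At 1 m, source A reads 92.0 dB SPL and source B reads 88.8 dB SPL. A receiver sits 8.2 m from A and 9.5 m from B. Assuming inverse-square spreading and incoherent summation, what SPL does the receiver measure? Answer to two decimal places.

75.05 dB SPL

At the listener: L_A = 92.0 − 20·log₁₀(8.2) = 73.724 dB; L_B = 88.8 − 20·log₁₀(9.5) = 69.246 dB.
Combined: 10·log₁₀(10^(73.724/10)+10^(69.246/10)) = 75.05 dB SPL.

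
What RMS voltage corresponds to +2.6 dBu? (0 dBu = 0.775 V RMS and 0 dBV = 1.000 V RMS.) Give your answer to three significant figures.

1.05 V

V = 0.775 V × 10^(+2.6/20).
= 0.775 × 1.349 = 1.05 V.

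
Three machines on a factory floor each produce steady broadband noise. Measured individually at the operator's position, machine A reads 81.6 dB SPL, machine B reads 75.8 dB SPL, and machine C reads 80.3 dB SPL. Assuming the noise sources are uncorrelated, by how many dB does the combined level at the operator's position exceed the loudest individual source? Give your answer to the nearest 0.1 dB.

3.0 dB

Incoherent sources sum as intensities:
L_total = 10·log₁₀(10^(81.6/10) + 10^(75.8/10) + 10^(80.3/10)) = 84.62 dB SPL.
Excess over the loudest (81.6 dB): 84.62 − 81.6 = 3.0 dB.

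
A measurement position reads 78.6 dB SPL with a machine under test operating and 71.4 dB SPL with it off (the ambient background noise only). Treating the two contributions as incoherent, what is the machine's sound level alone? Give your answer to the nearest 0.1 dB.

Subtract intensities: L_src = 10·log₁₀(10^(L_total/10) − 10^(L_bg/10)).
L_src = 10·log₁₀(10^(78.6/10) − 10^(71.4/10)) = 10·log₁₀(58640000) = 77.7 dB SPL.

77.7 dB SPL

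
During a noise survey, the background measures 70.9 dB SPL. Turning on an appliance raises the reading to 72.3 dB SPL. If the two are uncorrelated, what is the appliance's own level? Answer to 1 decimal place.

66.7 dB SPL

Background correction is a power subtraction:
L_src = 10·log₁₀(10^(72.3/10) − 10^(70.9/10)) = 10·log₁₀(4680000) = 66.7 dB SPL.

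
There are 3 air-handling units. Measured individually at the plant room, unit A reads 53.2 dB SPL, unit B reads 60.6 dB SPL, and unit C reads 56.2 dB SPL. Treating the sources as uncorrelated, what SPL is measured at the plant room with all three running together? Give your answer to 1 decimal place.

62.5 dB SPL

Uncorrelated sources add in intensity (power), not in dB.
L_total = 10·log₁₀(10^(53.2/10) + 10^(60.6/10) + 10^(56.2/10)) = 10·log₁₀(1774000) = 62.5 dB SPL.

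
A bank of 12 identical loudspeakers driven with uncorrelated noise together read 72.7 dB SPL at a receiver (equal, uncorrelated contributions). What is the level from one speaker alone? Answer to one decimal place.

61.9 dB SPL

12 equal incoherent sources add 10·log₁₀(12) = 10.79 dB over one source.
L_one = 72.7 − 10.79 = 61.9 dB SPL.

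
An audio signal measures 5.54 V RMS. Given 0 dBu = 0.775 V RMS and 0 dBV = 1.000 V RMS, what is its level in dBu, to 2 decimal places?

+17.08 dBu

dBu = 20·log₁₀(V / 0.775 V).
20·log₁₀(5.54/0.775) = +17.08 dBu.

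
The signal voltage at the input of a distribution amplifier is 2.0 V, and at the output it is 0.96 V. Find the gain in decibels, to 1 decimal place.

-6.4 dB

For a voltage ratio, dB = 20·log₁₀(V₂/V₁).
20·log₁₀(0.96/2.0) = 20·log₁₀(0.4800) = -6.4 dB.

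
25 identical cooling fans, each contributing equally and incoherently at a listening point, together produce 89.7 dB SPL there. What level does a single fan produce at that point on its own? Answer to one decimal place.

75.7 dB SPL

25 equal incoherent sources add 10·log₁₀(25) = 13.98 dB over one source.
L_one = 89.7 − 13.98 = 75.7 dB SPL.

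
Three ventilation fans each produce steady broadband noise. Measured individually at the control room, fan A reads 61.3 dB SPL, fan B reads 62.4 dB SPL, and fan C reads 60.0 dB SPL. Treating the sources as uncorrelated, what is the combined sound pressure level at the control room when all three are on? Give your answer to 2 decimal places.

Incoherent sources sum as intensities:
L_total = 10·log₁₀(10^(61.3/10) + 10^(62.4/10) + 10^(60.0/10)) = 10·log₁₀(4087000) = 66.11 dB SPL.

66.11 dB SPL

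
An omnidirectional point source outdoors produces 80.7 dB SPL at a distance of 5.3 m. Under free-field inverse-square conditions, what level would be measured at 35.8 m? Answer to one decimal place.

64.1 dB SPL

Free-field point source: level drops by 20·log₁₀ of the distance ratio.
ΔL = −20·log₁₀(35.8/5.3) = -16.59 dB, so L₂ = 80.7 + (-16.59) = 64.1 dB SPL.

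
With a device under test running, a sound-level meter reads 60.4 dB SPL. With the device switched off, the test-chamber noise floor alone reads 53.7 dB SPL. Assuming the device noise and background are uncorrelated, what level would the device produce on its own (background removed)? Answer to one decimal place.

Background correction is a power subtraction:
L_src = 10·log₁₀(10^(60.4/10) − 10^(53.7/10)) = 10·log₁₀(862100) = 59.4 dB SPL.

59.4 dB SPL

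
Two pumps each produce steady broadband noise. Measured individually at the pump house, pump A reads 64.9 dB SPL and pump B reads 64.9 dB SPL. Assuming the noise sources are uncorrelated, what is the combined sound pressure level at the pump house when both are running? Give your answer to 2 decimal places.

Incoherent sources sum as intensities:
L_total = 10·log₁₀(10^(64.9/10) + 10^(64.9/10)) = 10·log₁₀(6181000) = 67.91 dB SPL.

67.91 dB SPL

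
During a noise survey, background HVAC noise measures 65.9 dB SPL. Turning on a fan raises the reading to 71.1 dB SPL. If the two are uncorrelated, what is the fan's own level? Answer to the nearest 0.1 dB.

Background correction is a power subtraction:
L_src = 10·log₁₀(10^(71.1/10) − 10^(65.9/10)) = 10·log₁₀(8992000) = 69.5 dB SPL.

69.5 dB SPL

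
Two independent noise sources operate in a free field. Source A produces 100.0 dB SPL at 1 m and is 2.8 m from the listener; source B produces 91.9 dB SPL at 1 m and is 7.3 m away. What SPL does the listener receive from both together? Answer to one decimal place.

At the listener: L_A = 100.0 − 20·log₁₀(2.8) = 91.06 dB; L_B = 91.9 − 20·log₁₀(7.3) = 74.63 dB.
Combined: 10·log₁₀(10^(91.06/10)+10^(74.63/10)) = 91.2 dB SPL.

91.2 dB SPL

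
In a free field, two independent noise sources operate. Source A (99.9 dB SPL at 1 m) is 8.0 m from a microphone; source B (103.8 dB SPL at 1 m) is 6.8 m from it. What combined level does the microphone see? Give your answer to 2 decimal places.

At the listener: L_A = 99.9 − 20·log₁₀(8.0) = 81.838 dB; L_B = 103.8 − 20·log₁₀(6.8) = 87.150 dB.
Combined: 10·log₁₀(10^(81.838/10)+10^(87.150/10)) = 88.27 dB SPL.

88.27 dB SPL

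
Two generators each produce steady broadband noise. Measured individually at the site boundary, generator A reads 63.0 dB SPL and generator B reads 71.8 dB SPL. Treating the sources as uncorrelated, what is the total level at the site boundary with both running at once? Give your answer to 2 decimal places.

72.34 dB SPL

Uncorrelated sources add in intensity (power), not in dB.
L_total = 10·log₁₀(10^(63.0/10) + 10^(71.8/10)) = 10·log₁₀(17130000) = 72.34 dB SPL.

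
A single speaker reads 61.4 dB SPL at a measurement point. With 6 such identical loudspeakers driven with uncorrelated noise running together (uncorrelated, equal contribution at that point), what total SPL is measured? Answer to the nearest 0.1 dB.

69.2 dB SPL

6 equal incoherent sources raise the level by 10·log₁₀(6) = 7.78 dB.
L_total = 61.4 + 7.78 = 69.2 dB SPL.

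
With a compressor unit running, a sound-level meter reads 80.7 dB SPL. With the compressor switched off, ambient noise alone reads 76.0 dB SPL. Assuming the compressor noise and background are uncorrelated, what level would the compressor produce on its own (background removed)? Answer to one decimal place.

78.9 dB SPL

Remove the background by subtracting linear intensities:
L_src = 10·log₁₀(10^(80.7/10) − 10^(76.0/10)) = 10·log₁₀(77680000) = 78.9 dB SPL.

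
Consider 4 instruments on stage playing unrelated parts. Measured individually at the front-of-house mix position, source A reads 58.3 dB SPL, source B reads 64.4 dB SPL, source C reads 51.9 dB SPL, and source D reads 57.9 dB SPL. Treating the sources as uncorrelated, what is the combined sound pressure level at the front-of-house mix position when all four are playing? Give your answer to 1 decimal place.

66.2 dB SPL

Add the sources as powers (linear), then convert back to dB:
L_total = 10·log₁₀(10^(58.3/10) + 10^(64.4/10) + 10^(51.9/10) + 10^(57.9/10)) = 10·log₁₀(4202000) = 66.2 dB SPL.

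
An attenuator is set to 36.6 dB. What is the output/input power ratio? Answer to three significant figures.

0.000219

Power ratio = 10^(dB/10).
10^(-36.6/10) = 10^(-3.660) = 0.000219.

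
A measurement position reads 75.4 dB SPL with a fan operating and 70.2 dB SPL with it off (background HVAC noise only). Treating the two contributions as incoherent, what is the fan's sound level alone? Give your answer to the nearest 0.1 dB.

73.8 dB SPL

Background correction is a power subtraction:
L_src = 10·log₁₀(10^(75.4/10) − 10^(70.2/10)) = 10·log₁₀(24200000) = 73.8 dB SPL.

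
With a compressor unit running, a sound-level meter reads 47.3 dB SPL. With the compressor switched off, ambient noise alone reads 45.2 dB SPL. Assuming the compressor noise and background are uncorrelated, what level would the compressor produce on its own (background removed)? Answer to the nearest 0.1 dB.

43.1 dB SPL

Remove the background by subtracting linear intensities:
L_src = 10·log₁₀(10^(47.3/10) − 10^(45.2/10)) = 10·log₁₀(20590) = 43.1 dB SPL.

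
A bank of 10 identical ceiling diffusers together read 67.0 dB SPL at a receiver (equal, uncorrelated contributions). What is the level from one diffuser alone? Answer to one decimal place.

10 equal incoherent sources add 10·log₁₀(10) = 10.00 dB over one source.
L_one = 67.0 − 10.00 = 57.0 dB SPL.

57.0 dB SPL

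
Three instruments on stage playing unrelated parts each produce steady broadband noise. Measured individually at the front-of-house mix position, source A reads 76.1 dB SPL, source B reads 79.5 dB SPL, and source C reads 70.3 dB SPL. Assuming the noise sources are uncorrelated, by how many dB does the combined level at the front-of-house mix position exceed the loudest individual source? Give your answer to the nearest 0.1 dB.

Add the sources as powers (linear), then convert back to dB:
L_total = 10·log₁₀(10^(76.1/10) + 10^(79.5/10) + 10^(70.3/10)) = 81.48 dB SPL.
Excess over the loudest (79.5 dB): 81.48 − 79.5 = 2.0 dB.

2.0 dB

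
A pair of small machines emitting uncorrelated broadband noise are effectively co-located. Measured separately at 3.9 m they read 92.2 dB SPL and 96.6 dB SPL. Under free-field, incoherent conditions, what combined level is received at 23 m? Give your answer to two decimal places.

Combined at 3.9 m: 10·log₁₀(10^(92.2/10)+10^(96.6/10)) = 97.945 dB SPL.
Then apply −20·log₁₀(23/3.9) = -15.413 dB → 82.53 dB SPL.

82.53 dB SPL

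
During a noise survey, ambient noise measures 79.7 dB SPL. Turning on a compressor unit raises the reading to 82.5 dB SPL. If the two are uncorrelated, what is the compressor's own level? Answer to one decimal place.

Remove the background by subtracting linear intensities:
L_src = 10·log₁₀(10^(82.5/10) − 10^(79.7/10)) = 10·log₁₀(84500000) = 79.3 dB SPL.

79.3 dB SPL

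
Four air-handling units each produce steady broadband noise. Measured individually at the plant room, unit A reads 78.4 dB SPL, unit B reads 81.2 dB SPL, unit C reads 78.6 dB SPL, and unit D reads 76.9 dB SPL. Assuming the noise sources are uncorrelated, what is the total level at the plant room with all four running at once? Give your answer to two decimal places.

Uncorrelated sources add in intensity (power), not in dB.
L_total = 10·log₁₀(10^(78.4/10) + 10^(81.2/10) + 10^(78.6/10) + 10^(76.9/10)) = 10·log₁₀(322400000) = 85.08 dB SPL.

85.08 dB SPL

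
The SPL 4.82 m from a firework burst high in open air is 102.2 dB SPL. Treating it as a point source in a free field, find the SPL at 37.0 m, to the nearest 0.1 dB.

84.5 dB SPL

Inverse-square spreading gives ΔL = −20·log₁₀(d₂/d₁).
ΔL = −20·log₁₀(37.0/4.82) = -17.70 dB, so L₂ = 102.2 + (-17.70) = 84.5 dB SPL.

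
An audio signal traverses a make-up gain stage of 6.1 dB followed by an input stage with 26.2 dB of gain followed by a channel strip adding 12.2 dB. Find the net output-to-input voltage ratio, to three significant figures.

Net gain = 6.1 + 26.2 + 12.2 = 44.5 dB.
Voltage ratio = 10^(44.5/20) = 168.

168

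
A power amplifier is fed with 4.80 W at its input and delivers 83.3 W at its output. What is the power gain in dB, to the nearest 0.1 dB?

12.4 dB

Power is a power quantity, so gain = 10·log₁₀(P_out/P_in).
10·log₁₀(83.3/4.80) = 10·log₁₀(17.35) = 12.4 dB.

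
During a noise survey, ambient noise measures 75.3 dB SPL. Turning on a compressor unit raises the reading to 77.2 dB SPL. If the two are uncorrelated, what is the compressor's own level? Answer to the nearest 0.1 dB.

72.7 dB SPL

Subtract intensities: L_src = 10·log₁₀(10^(L_total/10) − 10^(L_bg/10)).
L_src = 10·log₁₀(10^(77.2/10) − 10^(75.3/10)) = 10·log₁₀(18600000) = 72.7 dB SPL.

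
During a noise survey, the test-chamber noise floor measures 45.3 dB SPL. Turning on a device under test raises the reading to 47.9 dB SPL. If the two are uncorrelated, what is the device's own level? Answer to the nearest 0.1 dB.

44.4 dB SPL

Remove the background by subtracting linear intensities:
L_src = 10·log₁₀(10^(47.9/10) − 10^(45.3/10)) = 10·log₁₀(27780) = 44.4 dB SPL.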